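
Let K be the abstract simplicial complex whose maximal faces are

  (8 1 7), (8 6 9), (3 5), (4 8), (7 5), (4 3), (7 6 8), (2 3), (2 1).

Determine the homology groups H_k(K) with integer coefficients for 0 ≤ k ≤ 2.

H_0 = Z,  H_1 = Z^2,  H_2 = 0.

Take the total order 1 < 2 < 3 < 4 < 5 < 6 < 7 < 8 < 9 on the vertex set. Then K (dimension 2) consists of the simplices:

  0-simplices (9): [1], [2], [3], [4], [5], [6], [7], [8], [9]
  1-simplices (13): [1,2], [1,7], [1,8], [2,3], [3,4], [3,5], [4,8], [5,7], [6,7], [6,8], [6,9], [7,8], [8,9]
  2-simplices (3): [1,7,8], [6,7,8], [6,8,9]

Hence C_0 ≅ Z^9, C_1 ≅ Z^13, C_2 ≅ Z^3.

∂_1: C_1 → C_0 is given by ∂[p,q] = [q] − [p].
The resulting 9×13 matrix has rank 8, and its Smith normal form has invariant factors (1,1,1,1,1,1,1,1).

The boundary map ∂_2: C_2 → C_1 acts by ∂[p,q,r] = [q,r] − [p,r] + [p,q]. For instance
  ∂[6,8,9] = [8,9] − [6,9] + [6,8],
  ∂[1,7,8] = [7,8] − [1,8] + [1,7].
As a 13×3 matrix over Z this has rank 3, with invariant factors (1,1,1).

Computing H_k = (kernel of ∂_k) / (image of ∂_{k+1}):

  H_0: rank C_0 − rank ∂_1 = 9 − 8 = 1, and the invariant factors of ∂_1 are all 1, so H_0 = Z.
  H_1: rank ker ∂_1 − rank ∂_2 = (13 − 8) − 3 = 2, and the invariant factors of ∂_2 are all 1, so H_1 = Z^2.
  H_2: rank ker ∂_2 − rank ∂_3 = (3 − 3) − 0 = 0, and there is no ∂_3, so H_2 = 0.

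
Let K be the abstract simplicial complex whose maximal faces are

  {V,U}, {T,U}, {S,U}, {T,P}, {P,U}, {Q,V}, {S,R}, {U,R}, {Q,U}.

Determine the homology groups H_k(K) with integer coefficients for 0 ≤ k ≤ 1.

H_0 ≅ Z,  H_1 ≅ Z^3.

Take the total order P < Q < R < S < T < U < V on the vertex set. Then K (dimension 1) consists of the simplices:

  0-simplices (7): P, Q, R, S, T, U, V
  1-simplices (9): PT, PU, QU, QV, RS, RU, SU, TU, UV

giving chain groups C_0 ≅ Z^7, C_1 ≅ Z^9.

The boundary map ∂_1: C_1 → C_0 sends each edge [p,q] (with p < q) to q − p.
The resulting 7×9 matrix has rank 6, and its Smith normal form has invariant factors (1,1,1,1,1,1).

Now H_k = ker ∂_k / im ∂_{k+1}, so:

  H_0: rank C_0 − rank ∂_1 = 7 − 6 = 1, and the invariant factors of ∂_1 are all 1, so H_0 = Z.
  H_1: rank ker ∂_1 − rank ∂_2 = (9 − 6) − 0 = 3, and there is no ∂_2, so H_1 = Z^3.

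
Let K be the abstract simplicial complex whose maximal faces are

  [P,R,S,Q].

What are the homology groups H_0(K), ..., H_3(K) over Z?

K has 4 vertices, 6 edges, 4 triangles, 1 3-simplex.
rank ∂_0 = 0, rank ∂_1 = 3 ⇒ b_0 = 4 − 0 − 3 = 1; all invariant factors of ∂_1 are 1 so no torsion. So H_0 = Z.
rank ∂_1 = 3, rank ∂_2 = 3 ⇒ b_1 = 6 − 3 − 3 = 0; all invariant factors of ∂_2 are 1 so no torsion. So H_1 = 0.
rank ∂_2 = 3, rank ∂_3 = 1 ⇒ b_2 = 4 − 3 − 1 = 0; all invariant factors of ∂_3 are 1 so no torsion. So H_2 = 0.
rank ∂_3 = 1, rank ∂_4 = 0 ⇒ b_3 = 1 − 1 − 0 = 0. So H_3 = 0.

H_0 ≅ Z,  H_1 = 0,  H_2 = 0,  H_3 = 0.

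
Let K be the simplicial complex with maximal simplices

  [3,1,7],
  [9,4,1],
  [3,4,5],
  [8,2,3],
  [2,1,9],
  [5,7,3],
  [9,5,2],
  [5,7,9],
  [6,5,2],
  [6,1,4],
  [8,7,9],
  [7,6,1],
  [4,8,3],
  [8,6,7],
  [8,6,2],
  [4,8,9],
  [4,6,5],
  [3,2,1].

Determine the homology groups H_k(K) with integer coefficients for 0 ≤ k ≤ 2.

H_0 ≅ Z,  H_1 ≅ Z^2,  H_2 ≅ Z.

Fix the vertex order 1 < 2 < 3 < 4 < 5 < 6 < 7 < 8 < 9 and write every simplex with vertices in increasing order. Then dim K = 2 and the simplices of K are:

  0-simplices (9): [1], [2], [3], [4], [5], [6], [7], [8], [9]
  1-simplices (27): (27 of them)
  2-simplices (18): [1,2,3], [1,2,9], [1,3,7], [1,4,6], [1,4,9], [1,6,7], [2,3,8], [2,5,6], [2,5,9], [2,6,8], [3,4,5], [3,4,8], [3,5,7], [4,5,6], [4,8,9], [5,7,9], [6,7,8], [7,8,9]

giving chain groups C_0 ≅ Z^9, C_1 ≅ Z^27, C_2 ≅ Z^18.

The boundary map ∂_1: C_1 → C_0 sends each edge [p,q] (with p < q) to q − p.
The resulting 9×27 matrix has rank 8, and its Smith normal form has invariant factors (1,1,1,1,1,1,1,1).

The boundary map ∂_2: C_2 → C_1 maps a triangle to the signed sum of its edges. For instance
  ∂[4,5,6] = [5,6] − [4,6] + [4,5],
  ∂[3,5,7] = [5,7] − [3,7] + [3,5].
The 27×18 boundary matrix has rank 17 and Smith normal form diag(1,1,1,1,1,1,1,1,1,1,1,1,1,1,1,1,1).

Computing H_k = (kernel of ∂_k) / (image of ∂_{k+1}):

  H_0: rank C_0 − rank ∂_1 = 9 − 8 = 1, and the invariant factors of ∂_1 are all 1, so H_0 = Z.
  H_1: rank ker ∂_1 − rank ∂_2 = (27 − 8) − 17 = 2, and the invariant factors of ∂_2 are all 1, so H_1 = Z^2.
  H_2: rank ker ∂_2 − rank ∂_3 = (18 − 17) − 0 = 1, and there is no ∂_3, so H_2 = Z.

(K is a triangulation of the torus T^2.)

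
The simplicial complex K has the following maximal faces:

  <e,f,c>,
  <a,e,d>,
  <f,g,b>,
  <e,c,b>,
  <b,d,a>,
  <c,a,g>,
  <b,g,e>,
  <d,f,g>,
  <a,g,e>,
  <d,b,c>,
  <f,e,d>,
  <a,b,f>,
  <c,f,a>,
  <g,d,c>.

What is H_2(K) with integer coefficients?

K has 7 vertices, 21 edges, 14 triangles.
rank ∂_2 = 13, rank ∂_3 = 0 ⇒ b_2 = 14 − 13 − 0 = 1. So H_2 ≅ Z.

H_2 = Z.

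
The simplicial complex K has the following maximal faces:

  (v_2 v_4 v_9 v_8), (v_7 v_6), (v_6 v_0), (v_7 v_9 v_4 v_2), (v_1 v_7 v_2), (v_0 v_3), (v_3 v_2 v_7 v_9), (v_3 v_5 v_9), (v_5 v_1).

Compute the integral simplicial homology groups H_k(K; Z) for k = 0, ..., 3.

Fix the vertex order v_0 < v_1 < v_2 < v_3 < v_4 < v_5 < v_6 < v_7 < v_8 < v_9 and write every simplex with vertices in increasing order. Then dim K = 3 and the simplices of K are:

  0-simplices (10): [v_0], [v_1], [v_2], [v_3], [v_4], [v_5], [v_6], [v_7], [v_8], [v_9]
  1-simplices (20): (20 of them)
  2-simplices (12): (12 of them)
  3-simplices (3): [v_2,v_3,v_7,v_9], [v_2,v_4,v_7,v_9], [v_2,v_4,v_8,v_9]

Hence C_0 ≅ Z^10, C_1 ≅ Z^20, C_2 ≅ Z^12, C_3 ≅ Z^3.

Boundary ∂_1: C_1 → C_0 is given by ∂[p,q] = [q] − [p]. For instance
  ∂[v_1,v_5] = [v_5] − [v_1].
As a 10×20 matrix over Z this has rank 9, with invariant factors (1,1,1,1,1,1,1,1,1).

The boundary map ∂_2: C_2 → C_1 maps a triangle to the signed sum of its edges. For instance
  ∂[v_2,v_4,v_9] = [v_4,v_9] − [v_2,v_9] + [v_2,v_4],
  ∂[v_4,v_7,v_9] = [v_7,v_9] − [v_4,v_9] + [v_4,v_7].
This gives a 20×12 integer matrix of rank 9; reducing to Smith normal form yields diagonal entries (1,1,1,1,1,1,1,1,1).

∂_3: C_3 → C_2 sends each 3-simplex σ to the alternating sum Σ_i (−1)^i (σ with its i-th vertex removed). For instance
  ∂[v_2,v_3,v_7,v_9] = [v_3,v_7,v_9] − [v_2,v_7,v_9] + [v_2,v_3,v_9] − [v_2,v_3,v_7],
  ∂[v_2,v_4,v_8,v_9] = [v_4,v_8,v_9] − [v_2,v_8,v_9] + [v_2,v_4,v_9] − [v_2,v_4,v_8].
The 12×3 boundary matrix has rank 3 and Smith normal form diag(1,1,1).

Now H_k = ker ∂_k / im ∂_{k+1}, so:

  H_0: rank C_0 − rank ∂_1 = 10 − 9 = 1, and the invariant factors of ∂_1 are all 1, so H_0 = Z.
  H_1: rank ker ∂_1 − rank ∂_2 = (20 − 9) − 9 = 2, and the invariant factors of ∂_2 are all 1, so H_1 = Z^2.
  H_2: rank ker ∂_2 − rank ∂_3 = (12 − 9) − 3 = 0, and the invariant factors of ∂_3 are all 1, so H_2 = 0.
  H_3: rank ker ∂_3 − rank ∂_4 = (3 − 3) − 0 = 0, and there is no ∂_4, so H_3 = 0.

As a check, the Euler characteristic is 10 − 20 + 12 − 3 = -1, which agrees with 1 − 2 + 0 − 0 = -1.

H_0 ≅ Z,  H_1 ≅ Z^2,  H_2 = 0,  H_3 = 0.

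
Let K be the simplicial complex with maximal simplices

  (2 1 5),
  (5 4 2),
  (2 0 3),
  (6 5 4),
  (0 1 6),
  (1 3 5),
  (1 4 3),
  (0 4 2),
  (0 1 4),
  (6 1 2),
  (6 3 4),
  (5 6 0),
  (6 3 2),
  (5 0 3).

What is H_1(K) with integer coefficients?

Take the total order 0 < 1 < 2 < 3 < 4 < 5 < 6 on the vertex set. Then K (dimension 2) consists of the simplices:

  0-simplices (7): [0], [1], [2], [3], [4], [5], [6]
  1-simplices (21): [0,1], [0,2], [0,3], [0,4], [0,5], [0,6], [1,2], [1,3], [1,4], [1,5], [1,6], [2,3], [2,4], [2,5], [2,6], [3,4], [3,5], [3,6], [4,5], [4,6], [5,6]
  2-simplices (14): [0,1,4], [0,1,6], [0,2,3], [0,2,4], [0,3,5], [0,5,6], [1,2,5], [1,2,6], [1,3,4], [1,3,5], [2,3,6], [2,4,5], [3,4,6], [4,5,6]

Hence C_0 ≅ Z^7, C_1 ≅ Z^21, C_2 ≅ Z^14.

Boundary ∂_1: C_1 → C_0 is given by ∂[p,q] = [q] − [p].
The resulting 7×21 matrix has rank 6, and its Smith normal form has invariant factors (1,1,1,1,1,1).

The boundary map ∂_2: C_2 → C_1 sends each 2-simplex [p,q,r] to [q,r] − [p,r] + [p,q]. For instance
  ∂[0,3,5] = [3,5] − [0,5] + [0,3],
  ∂[2,3,6] = [3,6] − [2,6] + [2,3].
This gives a 21×14 integer matrix of rank 13; reducing to Smith normal form yields diagonal entries (1,1,1,1,1,1,1,1,1,1,1,1,1).

Now H_k = ker ∂_k / im ∂_{k+1}, so:

  H_1: rank ker ∂_1 − rank ∂_2 = (21 − 6) − 13 = 2, and the invariant factors of ∂_2 are all 1, so H_1 = Z^2.

(K is a triangulation of the torus T^2.)

H_1 = Z^2.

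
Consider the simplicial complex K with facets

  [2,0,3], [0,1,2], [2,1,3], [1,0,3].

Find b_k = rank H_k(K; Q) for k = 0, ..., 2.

K has 4 vertices, 6 edges, 4 triangles.
rank ∂_0 = 0, rank ∂_1 = 3 ⇒ b_0 = 4 − 0 − 3 = 1; all invariant factors of ∂_1 are 1 so no torsion. So H_0 ≅ Z.
rank ∂_1 = 3, rank ∂_2 = 3 ⇒ b_1 = 6 − 3 − 3 = 0; all invariant factors of ∂_2 are 1 so no torsion. So H_1 ≅ 0.
rank ∂_2 = 3, rank ∂_3 = 0 ⇒ b_2 = 4 − 3 − 0 = 1. So H_2 ≅ Z.

b_0 = 1, b_1 = 0, b_2 = 1.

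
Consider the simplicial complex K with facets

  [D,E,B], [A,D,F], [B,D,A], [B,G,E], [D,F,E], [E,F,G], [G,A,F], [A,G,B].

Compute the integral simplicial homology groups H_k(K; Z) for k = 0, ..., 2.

Take the total order A < B < D < E < F < G on the vertex set. Then K (dimension 2) consists of the simplices:

  0-simplices (6): A, B, D, E, F, G
  1-simplices (12): AB, AD, AF, AG, BD, BE, BG, DE, DF, EF, EG, FG
  2-simplices (8): ABD, ABG, ADF, AFG, BDE, BEG, DEF, EFG

giving chain groups C_0 ≅ Z^6, C_1 ≅ Z^12, C_2 ≅ Z^8.

∂_1: C_1 → C_0 maps an edge to its endpoints' difference, ∂[p,q] = q − p. For instance
  ∂AD = D − A.
As a 6×12 matrix over Z this has rank 5, with invariant factors (1,1,1,1,1).

∂_2: C_2 → C_1 maps a triangle to the signed sum of its edges. For instance
  ∂DEF = EF − DF + DE,
  ∂EFG = FG − EG + EF.
The resulting 12×8 matrix has rank 7, and its Smith normal form has invariant factors (1,1,1,1,1,1,1).

Reading off H_k = ker ∂_k / im ∂_{k+1}:

  H_0: rank C_0 − rank ∂_1 = 6 − 5 = 1, and the invariant factors of ∂_1 are all 1, so H_0 ≅ Z.
  H_1: rank ker ∂_1 − rank ∂_2 = (12 − 5) − 7 = 0, and the invariant factors of ∂_2 are all 1, so H_1 ≅ 0.
  H_2: rank ker ∂_2 − rank ∂_3 = (8 − 7) − 0 = 1, and there is no ∂_3, so H_2 ≅ Z.

As a check, the Euler characteristic is 6 − 12 + 8 = 2, which agrees with 1 − 0 + 1 = 2.
(K is a triangulation of the 2-sphere S^2.)

H_0 ≅ Z,  H_1 = 0,  H_2 ≅ Z.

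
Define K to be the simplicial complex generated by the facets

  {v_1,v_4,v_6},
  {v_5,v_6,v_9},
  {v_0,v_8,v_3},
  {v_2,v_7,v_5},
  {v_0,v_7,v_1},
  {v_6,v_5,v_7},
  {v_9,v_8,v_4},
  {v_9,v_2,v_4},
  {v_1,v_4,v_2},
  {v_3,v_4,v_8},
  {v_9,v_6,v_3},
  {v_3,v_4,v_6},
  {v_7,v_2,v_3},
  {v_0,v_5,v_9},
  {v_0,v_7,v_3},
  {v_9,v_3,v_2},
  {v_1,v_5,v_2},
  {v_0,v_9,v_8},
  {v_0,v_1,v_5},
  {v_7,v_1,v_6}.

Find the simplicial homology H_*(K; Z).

H_0 = Z,  H_1 = Z × Z/2,  H_2 = 0.

We work with the vertex ordering v_0 < v_1 < v_2 < v_3 < v_4 < v_5 < v_6 < v_7 < v_8 < v_9. The simplices of K, each written with vertices in increasing order, are:

  0-simplices (10): [v_0], [v_1], [v_2], [v_3], [v_4], [v_5], [v_6], [v_7], [v_8], [v_9]
  1-simplices (30): (30 of them)
  2-simplices (20): (20 of them)

giving chain groups C_0 ≅ Z^10, C_1 ≅ Z^30, C_2 ≅ Z^20.

Boundary ∂_1: C_1 → C_0 maps an edge to its endpoints' difference, ∂[p,q] = q − p. For instance
  ∂[v_6,v_7] = [v_7] − [v_6].
As a 10×30 matrix over Z this has rank 9, with invariant factors (1,1,1,1,1,1,1,1,1).

∂_2: C_2 → C_1 acts by ∂[p,q,r] = [q,r] − [p,r] + [p,q]. For instance
  ∂[v_2,v_5,v_7] = [v_5,v_7] − [v_2,v_7] + [v_2,v_5],
  ∂[v_3,v_4,v_8] = [v_4,v_8] − [v_3,v_8] + [v_3,v_4].
As a 30×20 matrix over Z this has rank 20, with invariant factors (1,1,1,1,1,1,1,1,1,1,1,1,1,1,1,1,1,1,1,2).

Reading off H_k = ker ∂_k / im ∂_{k+1}:

  H_0: rank C_0 − rank ∂_1 = 10 − 9 = 1, and the invariant factors of ∂_1 are all 1, so H_0 ≅ Z.
  H_1: rank ker ∂_1 − rank ∂_2 = (30 − 9) − 20 = 1, and ∂_2 has invariant factor 2 > 1, so H_1 ≅ Z × Z/2.
  H_2: rank ker ∂_2 − rank ∂_3 = (20 − 20) − 0 = 0, and there is no ∂_3, so H_2 ≅ 0.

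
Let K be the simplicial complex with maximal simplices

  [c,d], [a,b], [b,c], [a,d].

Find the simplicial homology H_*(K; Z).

Fix the vertex order a < b < c < d and write every simplex with vertices in increasing order. Then dim K = 1 and the simplices of K are:

  0-simplices (4): a, b, c, d
  1-simplices (4): ab, ad, bc, cd

Hence C_0 ≅ Z^4, C_1 ≅ Z^4.

The boundary map ∂_1: C_1 → C_0 sends each edge [p,q] (with p < q) to q − p. For instance
  ∂ab = b − a.
The resulting 4×4 matrix has rank 3, and its Smith normal form has invariant factors (1,1,1).

Computing H_k = (kernel of ∂_k) / (image of ∂_{k+1}):

  H_0: rank C_0 − rank ∂_1 = 4 − 3 = 1, and the invariant factors of ∂_1 are all 1, so H_0 = Z.
  H_1: rank ker ∂_1 − rank ∂_2 = (4 − 3) − 0 = 1, and there is no ∂_2, so H_1 = Z.

As a check, the Euler characteristic is 4 − 4 = 0, which agrees with 1 − 1 = 0.

H_0 = Z,  H_1 = Z.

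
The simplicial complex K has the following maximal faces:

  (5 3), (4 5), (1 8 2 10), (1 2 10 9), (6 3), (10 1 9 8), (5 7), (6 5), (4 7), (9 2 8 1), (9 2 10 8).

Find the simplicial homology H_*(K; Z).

H_0 = Z^2,  H_1 = Z^2,  H_2 = 0,  H_3 = Z.

K has 10 vertices, 16 edges, 10 triangles, 5 3-simplices.
rank ∂_0 = 0, rank ∂_1 = 8 ⇒ b_0 = 10 − 0 − 8 = 2; all invariant factors of ∂_1 are 1 so no torsion. So H_0 = Z^2.
rank ∂_1 = 8, rank ∂_2 = 6 ⇒ b_1 = 16 − 8 − 6 = 2; all invariant factors of ∂_2 are 1 so no torsion. So H_1 = Z^2.
rank ∂_2 = 6, rank ∂_3 = 4 ⇒ b_2 = 10 − 6 − 4 = 0; all invariant factors of ∂_3 are 1 so no torsion. So H_2 = 0.
rank ∂_3 = 4, rank ∂_4 = 0 ⇒ b_3 = 5 − 4 − 0 = 1. So H_3 = Z.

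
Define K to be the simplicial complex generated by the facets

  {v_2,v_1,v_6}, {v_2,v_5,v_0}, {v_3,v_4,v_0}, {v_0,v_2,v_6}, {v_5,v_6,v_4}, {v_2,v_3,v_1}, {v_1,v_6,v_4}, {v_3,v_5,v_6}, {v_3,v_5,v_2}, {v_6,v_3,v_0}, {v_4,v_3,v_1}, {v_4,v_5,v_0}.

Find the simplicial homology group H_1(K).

Order the vertices as v_0 < v_1 < v_2 < v_3 < v_4 < v_5 < v_6. Listing each simplex with vertices in this order, K has dimension 2 with simplices:

  0-simplices (7): [v_0], [v_1], [v_2], [v_3], [v_4], [v_5], [v_6]
  1-simplices (18): (18 of them)
  2-simplices (12): (12 of them)

giving chain groups C_0 ≅ Z^7, C_1 ≅ Z^18, C_2 ≅ Z^12.

The boundary map ∂_1: C_1 → C_0 maps an edge to its endpoints' difference, ∂[p,q] = q − p. For instance
  ∂[v_1,v_2] = [v_2] − [v_1].
As a 7×18 matrix over Z this has rank 6, with invariant factors (1,1,1,1,1,1).

∂_2: C_2 → C_1 maps a triangle to the signed sum of its edges. For instance
  ∂[v_1,v_3,v_4] = [v_3,v_4] − [v_1,v_4] + [v_1,v_3],
  ∂[v_0,v_3,v_4] = [v_3,v_4] − [v_0,v_4] + [v_0,v_3].
The resulting 18×12 matrix has rank 12, and its Smith normal form has invariant factors (1,1,1,1,1,1,1,1,1,1,1,2).

From H_k ≅ ker(∂_k) / im(∂_{k+1}) we obtain:

  H_1: rank ker ∂_1 − rank ∂_2 = (18 − 6) − 12 = 0, and ∂_2 has invariant factor 2 > 1, so H_1 ≅ Z/2.

H_1 ≅ Z/2.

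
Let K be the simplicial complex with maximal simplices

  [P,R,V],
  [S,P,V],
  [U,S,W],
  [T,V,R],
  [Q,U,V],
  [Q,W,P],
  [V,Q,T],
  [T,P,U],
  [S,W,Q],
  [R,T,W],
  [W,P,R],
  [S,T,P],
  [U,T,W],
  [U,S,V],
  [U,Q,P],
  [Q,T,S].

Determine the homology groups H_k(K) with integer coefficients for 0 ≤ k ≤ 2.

Fix the vertex order P < Q < R < S < T < U < V < W and write every simplex with vertices in increasing order. Then dim K = 2 and the simplices of K are:

  0-simplices (8): P, Q, R, S, T, U, V, W
  1-simplices (24): PQ, PR, PS, PT, PU, PV, PW, QS, QT, QU, QV, QW, RT, RV, RW, ST, SU, SV, SW, TU, TV, TW, UV, UW
  2-simplices (16): PQU, PQW, PRV, PRW, PST, PSV, PTU, QST, QSW, QTV, QUV, RTV, RTW, SUV, SUW, TUW

Hence C_0 ≅ Z^8, C_1 ≅ Z^24, C_2 ≅ Z^16.

∂_1: C_1 → C_0 sends each edge [p,q] (with p < q) to q − p.
The resulting 8×24 matrix has rank 7, and its Smith normal form has invariant factors (1,1,1,1,1,1,1).

∂_2: C_2 → C_1 maps a triangle to the signed sum of its edges. For instance
  ∂QUV = UV − QV + QU,
  ∂PSV = SV − PV + PS.
The resulting 24×16 matrix has rank 15, and its Smith normal form has invariant factors (1,1,1,1,1,1,1,1,1,1,1,1,1,1,1).

Now H_k = ker ∂_k / im ∂_{k+1}, so:

  H_0: rank C_0 − rank ∂_1 = 8 − 7 = 1, and the invariant factors of ∂_1 are all 1, so H_0 = Z.
  H_1: rank ker ∂_1 − rank ∂_2 = (24 − 7) − 15 = 2, and the invariant factors of ∂_2 are all 1, so H_1 = Z^2.
  H_2: rank ker ∂_2 − rank ∂_3 = (16 − 15) − 0 = 1, and there is no ∂_3, so H_2 = Z.

H_0 = Z,  H_1 = Z^2,  H_2 = Z.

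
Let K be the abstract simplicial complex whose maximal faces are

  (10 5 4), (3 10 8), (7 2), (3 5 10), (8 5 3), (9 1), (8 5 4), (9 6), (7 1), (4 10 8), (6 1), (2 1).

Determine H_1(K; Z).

Fix the vertex order 1 < 2 < 3 < 4 < 5 < 6 < 7 < 8 < 9 < 10 and write every simplex with vertices in increasing order. Then dim K = 2 and the simplices of K are:

  0-simplices (10): [1], [2], [3], [4], [5], [6], [7], [8], [9], [10]
  1-simplices (15): [1,2], [1,6], [1,7], [1,9], [2,7], [3,5], [3,8], [3,10], [4,5], [4,8], [4,10], [5,8], [5,10], [6,9], [8,10]
  2-simplices (6): [3,5,8], [3,5,10], [3,8,10], [4,5,8], [4,5,10], [4,8,10]

so the chain groups are C_0 ≅ Z^10, C_1 ≅ Z^15, C_2 ≅ Z^6.

The boundary map ∂_1: C_1 → C_0 maps an edge to its endpoints' difference, ∂[p,q] = q − p. For instance
  ∂[3,5] = [5] − [3].
The 10×15 boundary matrix has rank 8 and Smith normal form diag(1,1,1,1,1,1,1,1).

Boundary ∂_2: C_2 → C_1 acts by ∂[p,q,r] = [q,r] − [p,r] + [p,q]. For instance
  ∂[3,5,8] = [5,8] − [3,8] + [3,5],
  ∂[3,8,10] = [8,10] − [3,10] + [3,8].
The 15×6 boundary matrix has rank 5 and Smith normal form diag(1,1,1,1,1).

From H_k ≅ ker(∂_k) / im(∂_{k+1}) we obtain:

  H_1: rank ker ∂_1 − rank ∂_2 = (15 − 8) − 5 = 2, and the invariant factors of ∂_2 are all 1, so H_1 ≅ Z^2.

H_1 ≅ Z^2.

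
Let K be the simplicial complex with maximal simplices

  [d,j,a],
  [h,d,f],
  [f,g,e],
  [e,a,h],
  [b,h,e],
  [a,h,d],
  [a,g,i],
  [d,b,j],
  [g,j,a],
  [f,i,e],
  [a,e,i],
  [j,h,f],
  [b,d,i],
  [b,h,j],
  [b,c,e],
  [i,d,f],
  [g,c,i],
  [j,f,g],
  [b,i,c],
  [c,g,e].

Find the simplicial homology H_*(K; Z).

H_0 = Z,  H_1 = Z ⊕ Z/2,  H_2 = 0.

Fix the vertex order a < b < c < d < e < f < g < h < i < j and write every simplex with vertices in increasing order. Then dim K = 2 and the simplices of K are:

  0-simplices (10): a, b, c, d, e, f, g, h, i, j
  1-simplices (30): ad, ae, ag, ah, ai, aj, bc, bd, be, bh, bi, bj, ce, cg, ci, df, dh, di, dj, ef, eg, eh, ei, fg, fh, fi, fj, gi, gj, hj
  2-simplices (20): adh, adj, aeh, aei, agi, agj, bce, bci, bdi, bdj, beh, bhj, ceg, cgi, dfh, dfi, efg, efi, fgj, fhj

Hence C_0 ≅ Z^10, C_1 ≅ Z^30, C_2 ≅ Z^20.

The boundary map ∂_1: C_1 → C_0 sends each edge [p,q] (with p < q) to q − p.
The resulting 10×30 matrix has rank 9, and its Smith normal form has invariant factors (1,1,1,1,1,1,1,1,1).

Boundary ∂_2: C_2 → C_1 sends each 2-simplex [p,q,r] to [q,r] − [p,r] + [p,q]. For instance
  ∂agj = gj − aj + ag,
  ∂adh = dh − ah + ad.
The 30×20 boundary matrix has rank 20 and Smith normal form diag(1,1,1,1,1,1,1,1,1,1,1,1,1,1,1,1,1,1,1,2).

Computing H_k = (kernel of ∂_k) / (image of ∂_{k+1}):

  H_0: rank C_0 − rank ∂_1 = 10 − 9 = 1, and the invariant factors of ∂_1 are all 1, so H_0 = Z.
  H_1: rank ker ∂_1 − rank ∂_2 = (30 − 9) − 20 = 1, and ∂_2 has invariant factor 2 > 1, so H_1 = Z ⊕ Z/2.
  H_2: rank ker ∂_2 − rank ∂_3 = (20 − 20) − 0 = 0, and there is no ∂_3, so H_2 = 0.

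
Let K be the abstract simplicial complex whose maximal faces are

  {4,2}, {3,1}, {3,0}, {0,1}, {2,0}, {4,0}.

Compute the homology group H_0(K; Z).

H_0 = Z.

Take the total order 0 < 1 < 2 < 3 < 4 on the vertex set. Then K (dimension 1) consists of the simplices:

  0-simplices (5): [0], [1], [2], [3], [4]
  1-simplices (6): [0,1], [0,2], [0,3], [0,4], [1,3], [2,4]

Hence C_0 ≅ Z^5, C_1 ≅ Z^6.

∂_1: C_1 → C_0 maps an edge to its endpoints' difference, ∂[p,q] = q − p. For instance
  ∂[1,3] = [3] − [1].
This gives a 5×6 integer matrix of rank 4; reducing to Smith normal form yields diagonal entries (1,1,1,1).

Now H_k = ker ∂_k / im ∂_{k+1}, so:

  H_0: rank C_0 − rank ∂_1 = 5 − 4 = 1, and the invariant factors of ∂_1 are all 1, so H_0 ≅ Z.

(K is a triangulation of a wedge of 2 circles.)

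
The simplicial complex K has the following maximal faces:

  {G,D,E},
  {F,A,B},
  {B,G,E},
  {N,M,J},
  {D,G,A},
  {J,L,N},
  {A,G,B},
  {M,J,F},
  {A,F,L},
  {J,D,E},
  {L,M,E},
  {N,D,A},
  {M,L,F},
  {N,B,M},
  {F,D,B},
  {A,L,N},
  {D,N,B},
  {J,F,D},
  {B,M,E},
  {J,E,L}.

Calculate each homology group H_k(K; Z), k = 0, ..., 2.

H_0 ≅ Z,  H_1 ≅ Z ⊕ Z/2Z,  H_2 = 0.

Take the total order A < B < D < E < F < G < J < L < M < N on the vertex set. Then K (dimension 2) consists of the simplices:

  0-simplices (10): A, B, D, E, F, G, J, L, M, N
  1-simplices (30): AB, AD, AF, AG, AL, AN, BD, BE, BF, BG, BM, BN, DE, DF, DG, DJ, DN, EG, EJ, EL, EM, FJ, FL, FM, JL, JM, JN, LM, LN, MN
  2-simplices (20): ABF, ABG, ADG, ADN, AFL, ALN, BDF, BDN, BEG, BEM, BMN, DEG, DEJ, DFJ, EJL, ELM, FJM, FLM, JLN, JMN

giving chain groups C_0 ≅ Z^10, C_1 ≅ Z^30, C_2 ≅ Z^20.

Boundary ∂_1: C_1 → C_0 sends each edge [p,q] (with p < q) to q − p. For instance
  ∂MN = N − M.
This gives a 10×30 integer matrix of rank 9; reducing to Smith normal form yields diagonal entries (1,1,1,1,1,1,1,1,1).

Boundary ∂_2: C_2 → C_1 acts by ∂[p,q,r] = [q,r] − [p,r] + [p,q]. For instance
  ∂EJL = JL − EL + EJ,
  ∂JMN = MN − JN + JM.
The 30×20 boundary matrix has rank 20 and Smith normal form diag(1,1,1,1,1,1,1,1,1,1,1,1,1,1,1,1,1,1,1,2).

Reading off H_k = ker ∂_k / im ∂_{k+1}:

  H_0: rank C_0 − rank ∂_1 = 10 − 9 = 1, and the invariant factors of ∂_1 are all 1, so H_0 = Z.
  H_1: rank ker ∂_1 − rank ∂_2 = (30 − 9) − 20 = 1, and ∂_2 has invariant factor 2 > 1, so H_1 = Z ⊕ Z/2Z.
  H_2: rank ker ∂_2 − rank ∂_3 = (20 − 20) − 0 = 0, and there is no ∂_3, so H_2 = 0.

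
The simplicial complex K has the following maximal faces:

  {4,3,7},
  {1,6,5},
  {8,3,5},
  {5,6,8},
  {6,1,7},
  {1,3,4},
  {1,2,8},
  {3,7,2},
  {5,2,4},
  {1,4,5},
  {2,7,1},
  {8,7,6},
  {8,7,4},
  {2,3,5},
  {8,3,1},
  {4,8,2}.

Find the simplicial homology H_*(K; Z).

K has 8 vertices, 24 edges, 16 triangles.
rank ∂_0 = 0, rank ∂_1 = 7 ⇒ b_0 = 8 − 0 − 7 = 1; all invariant factors of ∂_1 are 1 so no torsion. So H_0 = Z.
rank ∂_1 = 7, rank ∂_2 = 15 ⇒ b_1 = 24 − 7 − 15 = 2; all invariant factors of ∂_2 are 1 so no torsion. So H_1 = Z^2.
rank ∂_2 = 15, rank ∂_3 = 0 ⇒ b_2 = 16 − 15 − 0 = 1. So H_2 = Z.

H_0 ≅ Z,  H_1 ≅ Z^2,  H_2 ≅ Z.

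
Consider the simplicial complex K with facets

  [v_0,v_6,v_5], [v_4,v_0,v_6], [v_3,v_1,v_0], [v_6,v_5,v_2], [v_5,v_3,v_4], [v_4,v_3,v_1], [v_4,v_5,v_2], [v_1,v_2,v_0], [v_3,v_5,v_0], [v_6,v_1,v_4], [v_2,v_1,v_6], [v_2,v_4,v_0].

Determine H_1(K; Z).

H_1 = Z/2.

Take the total order v_0 < v_1 < v_2 < v_3 < v_4 < v_5 < v_6 on the vertex set. Then K (dimension 2) consists of the simplices:

  0-simplices (7): [v_0], [v_1], [v_2], [v_3], [v_4], [v_5], [v_6]
  1-simplices (18): (18 of them)
  2-simplices (12): (12 of them)

Hence C_0 ≅ Z^7, C_1 ≅ Z^18, C_2 ≅ Z^12.

Boundary ∂_1: C_1 → C_0 is given by ∂[p,q] = [q] − [p]. For instance
  ∂[v_0,v_5] = [v_5] − [v_0].
As a 7×18 matrix over Z this has rank 6, with invariant factors (1,1,1,1,1,1).

∂_2: C_2 → C_1 maps a triangle to the signed sum of its edges. For instance
  ∂[v_1,v_4,v_6] = [v_4,v_6] − [v_1,v_6] + [v_1,v_4],
  ∂[v_0,v_3,v_5] = [v_3,v_5] − [v_0,v_5] + [v_0,v_3].
The 18×12 boundary matrix has rank 12 and Smith normal form diag(1,1,1,1,1,1,1,1,1,1,1,2).

Reading off H_k = ker ∂_k / im ∂_{k+1}:

  H_1: rank ker ∂_1 − rank ∂_2 = (18 − 6) − 12 = 0, and ∂_2 has invariant factor 2 > 1, so H_1 = Z/2.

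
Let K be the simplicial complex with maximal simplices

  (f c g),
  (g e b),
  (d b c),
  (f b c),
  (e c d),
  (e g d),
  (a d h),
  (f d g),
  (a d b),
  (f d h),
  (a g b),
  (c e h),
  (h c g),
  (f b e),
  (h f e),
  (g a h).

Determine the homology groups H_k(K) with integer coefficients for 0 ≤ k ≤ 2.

H_0 = Z,  H_1 = Z^2,  H_2 = Z.

Fix the vertex order a < b < c < d < e < f < g < h and write every simplex with vertices in increasing order. Then dim K = 2 and the simplices of K are:

  0-simplices (8): a, b, c, d, e, f, g, h
  1-simplices (24): ab, ad, ag, ah, bc, bd, be, bf, bg, cd, ce, cf, cg, ch, de, df, dg, dh, ef, eg, eh, fg, fh, gh
  2-simplices (16): abd, abg, adh, agh, bcd, bcf, bef, beg, cde, ceh, cfg, cgh, deg, dfg, dfh, efh

Hence C_0 ≅ Z^8, C_1 ≅ Z^24, C_2 ≅ Z^16.

The boundary map ∂_1: C_1 → C_0 is given by ∂[p,q] = [q] − [p]. For instance
  ∂ef = f − e.
The 8×24 boundary matrix has rank 7 and Smith normal form diag(1,1,1,1,1,1,1).

Boundary ∂_2: C_2 → C_1 acts by ∂[p,q,r] = [q,r] − [p,r] + [p,q]. For instance
  ∂bcf = cf − bf + bc,
  ∂beg = eg − bg + be.
The resulting 24×16 matrix has rank 15, and its Smith normal form has invariant factors (1,1,1,1,1,1,1,1,1,1,1,1,1,1,1).

Now H_k = ker ∂_k / im ∂_{k+1}, so:

  H_0: rank C_0 − rank ∂_1 = 8 − 7 = 1, and the invariant factors of ∂_1 are all 1, so H_0 = Z.
  H_1: rank ker ∂_1 − rank ∂_2 = (24 − 7) − 15 = 2, and the invariant factors of ∂_2 are all 1, so H_1 = Z^2.
  H_2: rank ker ∂_2 − rank ∂_3 = (16 − 15) − 0 = 1, and there is no ∂_3, so H_2 = Z.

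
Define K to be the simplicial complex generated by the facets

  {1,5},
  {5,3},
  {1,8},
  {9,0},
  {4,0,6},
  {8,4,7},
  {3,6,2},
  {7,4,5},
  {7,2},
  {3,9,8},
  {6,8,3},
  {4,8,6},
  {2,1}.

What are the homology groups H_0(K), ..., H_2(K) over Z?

We work with the vertex ordering 0 < 1 < 2 < 3 < 4 < 5 < 6 < 7 < 8 < 9. The simplices of K, each written with vertices in increasing order, are:

  0-simplices (10): [0], [1], [2], [3], [4], [5], [6], [7], [8], [9]
  1-simplices (21): [0,4], [0,6], [0,9], [1,2], [1,5], [1,8], [2,3], [2,6], [2,7], [3,5], [3,6], [3,8], [3,9], [4,5], [4,6], [4,7], [4,8], [5,7], [6,8], [7,8], [8,9]
  2-simplices (7): [0,4,6], [2,3,6], [3,6,8], [3,8,9], [4,5,7], [4,6,8], [4,7,8]

so the chain groups are C_0 ≅ Z^10, C_1 ≅ Z^21, C_2 ≅ Z^7.

The boundary map ∂_1: C_1 → C_0 maps an edge to its endpoints' difference, ∂[p,q] = q − p.
This gives a 10×21 integer matrix of rank 9; reducing to Smith normal form yields diagonal entries (1,1,1,1,1,1,1,1,1).

∂_2: C_2 → C_1 acts by ∂[p,q,r] = [q,r] − [p,r] + [p,q]. For instance
  ∂[3,6,8] = [6,8] − [3,8] + [3,6],
  ∂[4,7,8] = [7,8] − [4,8] + [4,7].
The resulting 21×7 matrix has rank 7, and its Smith normal form has invariant factors (1,1,1,1,1,1,1).

Computing H_k = (kernel of ∂_k) / (image of ∂_{k+1}):

  H_0: rank C_0 − rank ∂_1 = 10 − 9 = 1, and the invariant factors of ∂_1 are all 1, so H_0 = Z.
  H_1: rank ker ∂_1 − rank ∂_2 = (21 − 9) − 7 = 5, and the invariant factors of ∂_2 are all 1, so H_1 = Z^5.
  H_2: rank ker ∂_2 − rank ∂_3 = (7 − 7) − 0 = 0, and there is no ∂_3, so H_2 = 0.

H_0 = Z,  H_1 = Z^5,  H_2 = 0.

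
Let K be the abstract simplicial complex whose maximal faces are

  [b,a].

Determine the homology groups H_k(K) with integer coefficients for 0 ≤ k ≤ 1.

H_0 ≅ Z,  H_1 = 0.

Fix the vertex order a < b and write every simplex with vertices in increasing order. Then dim K = 1 and the simplices of K are:

  0-simplices (2): a, b
  1-simplices (1): ab

Hence C_0 ≅ Z^2, C_1 ≅ Z^1.

The boundary map ∂_1: C_1 → C_0 maps an edge to its endpoints' difference, ∂[p,q] = q − p. For instance
  ∂ab = b − a.
The resulting 2×1 matrix has rank 1, and its Smith normal form has invariant factors (1).

Computing H_k = (kernel of ∂_k) / (image of ∂_{k+1}):

  H_0: rank C_0 − rank ∂_1 = 2 − 1 = 1, and the invariant factors of ∂_1 are all 1, so H_0 ≅ Z.
  H_1: rank ker ∂_1 − rank ∂_2 = (1 − 1) − 0 = 0, and there is no ∂_2, so H_1 ≅ 0.

(K is a triangulation of the 1-simplex.)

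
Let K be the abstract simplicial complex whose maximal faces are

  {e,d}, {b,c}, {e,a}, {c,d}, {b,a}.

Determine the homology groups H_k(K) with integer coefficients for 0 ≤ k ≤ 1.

Fix the vertex order a < b < c < d < e and write every simplex with vertices in increasing order. Then dim K = 1 and the simplices of K are:

  0-simplices (5): a, b, c, d, e
  1-simplices (5): ab, ae, bc, cd, de

giving chain groups C_0 ≅ Z^5, C_1 ≅ Z^5.

∂_1: C_1 → C_0 is given by ∂[p,q] = [q] − [p]. For instance
  ∂ae = e − a.
As a 5×5 matrix over Z this has rank 4, with invariant factors (1,1,1,1).

Now H_k = ker ∂_k / im ∂_{k+1}, so:

  H_0: rank C_0 − rank ∂_1 = 5 − 4 = 1, and the invariant factors of ∂_1 are all 1, so H_0 ≅ Z.
  H_1: rank ker ∂_1 − rank ∂_2 = (5 − 4) − 0 = 1, and there is no ∂_2, so H_1 ≅ Z.

H_0 = Z,  H_1 = Z.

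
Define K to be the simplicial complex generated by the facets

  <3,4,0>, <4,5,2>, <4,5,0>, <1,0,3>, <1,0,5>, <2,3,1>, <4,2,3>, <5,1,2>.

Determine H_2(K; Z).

Order the vertices as 0 < 1 < 2 < 3 < 4 < 5. Listing each simplex with vertices in this order, K has dimension 2 with simplices:

  0-simplices (6): [0], [1], [2], [3], [4], [5]
  1-simplices (12): [0,1], [0,3], [0,4], [0,5], [1,2], [1,3], [1,5], [2,3], [2,4], [2,5], [3,4], [4,5]
  2-simplices (8): [0,1,3], [0,1,5], [0,3,4], [0,4,5], [1,2,3], [1,2,5], [2,3,4], [2,4,5]

so the chain groups are C_0 ≅ Z^6, C_1 ≅ Z^12, C_2 ≅ Z^8.

The boundary map ∂_1: C_1 → C_0 is given by ∂[p,q] = [q] − [p]. For instance
  ∂[0,3] = [3] − [0].
As a 6×12 matrix over Z this has rank 5, with invariant factors (1,1,1,1,1).

∂_2: C_2 → C_1 acts by ∂[p,q,r] = [q,r] − [p,r] + [p,q]. For instance
  ∂[2,4,5] = [4,5] − [2,5] + [2,4],
  ∂[1,2,5] = [2,5] − [1,5] + [1,2].
The 12×8 boundary matrix has rank 7 and Smith normal form diag(1,1,1,1,1,1,1).

Now H_k = ker ∂_k / im ∂_{k+1}, so:

  H_2: rank ker ∂_2 − rank ∂_3 = (8 − 7) − 0 = 1, and there is no ∂_3, so H_2 = Z.

H_2 ≅ Z.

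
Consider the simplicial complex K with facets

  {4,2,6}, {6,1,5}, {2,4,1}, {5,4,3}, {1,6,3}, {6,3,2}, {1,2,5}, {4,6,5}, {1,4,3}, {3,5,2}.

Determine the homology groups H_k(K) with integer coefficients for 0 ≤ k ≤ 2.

H_0 ≅ Z,  H_1 ≅ Z/2,  H_2 = 0.

Fix the vertex order 1 < 2 < 3 < 4 < 5 < 6 and write every simplex with vertices in increasing order. Then dim K = 2 and the simplices of K are:

  0-simplices (6): [1], [2], [3], [4], [5], [6]
  1-simplices (15): [1,2], [1,3], [1,4], [1,5], [1,6], [2,3], [2,4], [2,5], [2,6], [3,4], [3,5], [3,6], [4,5], [4,6], [5,6]
  2-simplices (10): [1,2,4], [1,2,5], [1,3,4], [1,3,6], [1,5,6], [2,3,5], [2,3,6], [2,4,6], [3,4,5], [4,5,6]

Hence C_0 ≅ Z^6, C_1 ≅ Z^15, C_2 ≅ Z^10.

Boundary ∂_1: C_1 → C_0 sends each edge [p,q] (with p < q) to q − p.
The resulting 6×15 matrix has rank 5, and its Smith normal form has invariant factors (1,1,1,1,1).

The boundary map ∂_2: C_2 → C_1 sends each 2-simplex [p,q,r] to [q,r] − [p,r] + [p,q]. For instance
  ∂[1,3,6] = [3,6] − [1,6] + [1,3],
  ∂[2,3,6] = [3,6] − [2,6] + [2,3].
This gives a 15×10 integer matrix of rank 10; reducing to Smith normal form yields diagonal entries (1,1,1,1,1,1,1,1,1,2).

Now H_k = ker ∂_k / im ∂_{k+1}, so:

  H_0: rank C_0 − rank ∂_1 = 6 − 5 = 1, and the invariant factors of ∂_1 are all 1, so H_0 ≅ Z.
  H_1: rank ker ∂_1 − rank ∂_2 = (15 − 5) − 10 = 0, and ∂_2 has invariant factor 2 > 1, so H_1 ≅ Z/2.
  H_2: rank ker ∂_2 − rank ∂_3 = (10 − 10) − 0 = 0, and there is no ∂_3, so H_2 ≅ 0.

As a check, the Euler characteristic is 6 − 15 + 10 = 1, which agrees with 1 − 0 + 0 = 1.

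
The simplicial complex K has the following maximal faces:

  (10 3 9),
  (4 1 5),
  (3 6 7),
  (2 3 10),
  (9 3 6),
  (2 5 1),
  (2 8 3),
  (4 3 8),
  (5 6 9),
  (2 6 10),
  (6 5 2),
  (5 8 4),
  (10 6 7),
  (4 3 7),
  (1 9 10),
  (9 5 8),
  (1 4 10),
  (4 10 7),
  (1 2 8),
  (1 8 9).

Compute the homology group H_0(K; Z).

H_0 ≅ Z.

Order the vertices as 1 < 2 < 3 < 4 < 5 < 6 < 7 < 8 < 9 < 10. Listing each simplex with vertices in this order, K has dimension 2 with simplices:

  0-simplices (10): [1], [2], [3], [4], [5], [6], [7], [8], [9], [10]
  1-simplices (30): (30 of them)
  2-simplices (20): (20 of them)

so the chain groups are C_0 ≅ Z^10, C_1 ≅ Z^30, C_2 ≅ Z^20.

Boundary ∂_1: C_1 → C_0 maps an edge to its endpoints' difference, ∂[p,q] = q − p. For instance
  ∂[5,8] = [8] − [5].
The resulting 10×30 matrix has rank 9, and its Smith normal form has invariant factors (1,1,1,1,1,1,1,1,1).

Boundary ∂_2: C_2 → C_1 acts by ∂[p,q,r] = [q,r] − [p,r] + [p,q]. For instance
  ∂[5,6,9] = [6,9] − [5,9] + [5,6],
  ∂[1,2,5] = [2,5] − [1,5] + [1,2].
The 30×20 boundary matrix has rank 20 and Smith normal form diag(1,1,1,1,1,1,1,1,1,1,1,1,1,1,1,1,1,1,1,2).

Now H_k = ker ∂_k / im ∂_{k+1}, so:

  H_0: rank C_0 − rank ∂_1 = 10 − 9 = 1, and the invariant factors of ∂_1 are all 1, so H_0 = Z.

(K is a triangulation of the Klein bottle.)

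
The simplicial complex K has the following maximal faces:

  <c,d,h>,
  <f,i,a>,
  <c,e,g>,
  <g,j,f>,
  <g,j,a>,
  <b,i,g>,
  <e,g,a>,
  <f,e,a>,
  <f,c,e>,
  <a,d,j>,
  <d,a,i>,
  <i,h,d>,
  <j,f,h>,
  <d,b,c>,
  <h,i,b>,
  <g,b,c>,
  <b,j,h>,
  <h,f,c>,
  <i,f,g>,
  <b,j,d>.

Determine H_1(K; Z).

We work with the vertex ordering a < b < c < d < e < f < g < h < i < j. The simplices of K, each written with vertices in increasing order, are:

  0-simplices (10): a, b, c, d, e, f, g, h, i, j
  1-simplices (30): ad, ae, af, ag, ai, aj, bc, bd, bg, bh, bi, bj, cd, ce, cf, cg, ch, dh, di, dj, ef, eg, fg, fh, fi, fj, gi, gj, hi, hj
  2-simplices (20): adi, adj, aef, aeg, afi, agj, bcd, bcg, bdj, bgi, bhi, bhj, cdh, cef, ceg, cfh, dhi, fgi, fgj, fhj

giving chain groups C_0 ≅ Z^10, C_1 ≅ Z^30, C_2 ≅ Z^20.

Boundary ∂_1: C_1 → C_0 maps an edge to its endpoints' difference, ∂[p,q] = q − p. For instance
  ∂eg = g − e.
The resulting 10×30 matrix has rank 9, and its Smith normal form has invariant factors (1,1,1,1,1,1,1,1,1).

Boundary ∂_2: C_2 → C_1 sends each 2-simplex [p,q,r] to [q,r] − [p,r] + [p,q]. For instance
  ∂cdh = dh − ch + cd,
  ∂dhi = hi − di + dh.
This gives a 30×20 integer matrix of rank 20; reducing to Smith normal form yields diagonal entries (1,1,1,1,1,1,1,1,1,1,1,1,1,1,1,1,1,1,1,2).

Reading off H_k = ker ∂_k / im ∂_{k+1}:

  H_1: rank ker ∂_1 − rank ∂_2 = (30 − 9) − 20 = 1, and ∂_2 has invariant factor 2 > 1, so H_1 = Z × Z/2.

H_1 ≅ Z × Z/2.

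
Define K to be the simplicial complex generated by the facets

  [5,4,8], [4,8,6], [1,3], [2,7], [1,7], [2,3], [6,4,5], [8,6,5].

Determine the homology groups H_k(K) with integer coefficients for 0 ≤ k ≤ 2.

Order the vertices as 1 < 2 < 3 < 4 < 5 < 6 < 7 < 8. Listing each simplex with vertices in this order, K has dimension 2 with simplices:

  0-simplices (8): [1], [2], [3], [4], [5], [6], [7], [8]
  1-simplices (10): [1,3], [1,7], [2,3], [2,7], [4,5], [4,6], [4,8], [5,6], [5,8], [6,8]
  2-simplices (4): [4,5,6], [4,5,8], [4,6,8], [5,6,8]

Hence C_0 ≅ Z^8, C_1 ≅ Z^10, C_2 ≅ Z^4.

Boundary ∂_1: C_1 → C_0 sends each edge [p,q] (with p < q) to q − p. For instance
  ∂[4,6] = [6] − [4].
As a 8×10 matrix over Z this has rank 6, with invariant factors (1,1,1,1,1,1).

Boundary ∂_2: C_2 → C_1 maps a triangle to the signed sum of its edges. For instance
  ∂[5,6,8] = [6,8] − [5,8] + [5,6],
  ∂[4,6,8] = [6,8] − [4,8] + [4,6].
The resulting 10×4 matrix has rank 3, and its Smith normal form has invariant factors (1,1,1).

Now H_k = ker ∂_k / im ∂_{k+1}, so:

  H_0: rank C_0 − rank ∂_1 = 8 − 6 = 2, and the invariant factors of ∂_1 are all 1, so H_0 ≅ Z^2.
  H_1: rank ker ∂_1 − rank ∂_2 = (10 − 6) − 3 = 1, and the invariant factors of ∂_2 are all 1, so H_1 ≅ Z.
  H_2: rank ker ∂_2 − rank ∂_3 = (4 − 3) − 0 = 1, and there is no ∂_3, so H_2 ≅ Z.

As a check, the Euler characteristic is 8 − 10 + 4 = 2, which agrees with 2 − 1 + 1 = 2.

H_0 = Z^2,  H_1 = Z,  H_2 = Z.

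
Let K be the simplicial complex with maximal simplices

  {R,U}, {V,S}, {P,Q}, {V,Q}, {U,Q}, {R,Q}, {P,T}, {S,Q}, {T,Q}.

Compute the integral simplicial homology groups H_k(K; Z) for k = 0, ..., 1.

Order the vertices as P < Q < R < S < T < U < V. Listing each simplex with vertices in this order, K has dimension 1 with simplices:

  0-simplices (7): P, Q, R, S, T, U, V
  1-simplices (9): PQ, PT, QR, QS, QT, QU, QV, RU, SV

Hence C_0 ≅ Z^7, C_1 ≅ Z^9.

Boundary ∂_1: C_1 → C_0 is given by ∂[p,q] = [q] − [p].
The resulting 7×9 matrix has rank 6, and its Smith normal form has invariant factors (1,1,1,1,1,1).

Now H_k = ker ∂_k / im ∂_{k+1}, so:

  H_0: rank C_0 − rank ∂_1 = 7 − 6 = 1, and the invariant factors of ∂_1 are all 1, so H_0 ≅ Z.
  H_1: rank ker ∂_1 − rank ∂_2 = (9 − 6) − 0 = 3, and there is no ∂_2, so H_1 ≅ Z^3.

(K is a triangulation of a wedge of 3 circles.)

H_0 = Z,  H_1 = Z^3.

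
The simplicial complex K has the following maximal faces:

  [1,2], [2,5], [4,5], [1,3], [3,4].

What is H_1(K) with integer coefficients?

K has 5 vertices, 5 edges.
rank ∂_1 = 4, rank ∂_2 = 0 ⇒ b_1 = 5 − 4 − 0 = 1. So H_1 = Z.

H_1 ≅ Z.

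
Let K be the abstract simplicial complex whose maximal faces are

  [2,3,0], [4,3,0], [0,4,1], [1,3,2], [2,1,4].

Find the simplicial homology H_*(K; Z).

Order the vertices as 0 < 1 < 2 < 3 < 4. Listing each simplex with vertices in this order, K has dimension 2 with simplices:

  0-simplices (5): [0], [1], [2], [3], [4]
  1-simplices (10): [0,1], [0,2], [0,3], [0,4], [1,2], [1,3], [1,4], [2,3], [2,4], [3,4]
  2-simplices (5): [0,1,4], [0,2,3], [0,3,4], [1,2,3], [1,2,4]

so the chain groups are C_0 ≅ Z^5, C_1 ≅ Z^10, C_2 ≅ Z^5.

∂_1: C_1 → C_0 maps an edge to its endpoints' difference, ∂[p,q] = q − p.
This gives a 5×10 integer matrix of rank 4; reducing to Smith normal form yields diagonal entries (1,1,1,1).

∂_2: C_2 → C_1 acts by ∂[p,q,r] = [q,r] − [p,r] + [p,q]. For instance
  ∂[0,1,4] = [1,4] − [0,4] + [0,1],
  ∂[0,3,4] = [3,4] − [0,4] + [0,3].
This gives a 10×5 integer matrix of rank 5; reducing to Smith normal form yields diagonal entries (1,1,1,1,1).

Reading off H_k = ker ∂_k / im ∂_{k+1}:

  H_0: rank C_0 − rank ∂_1 = 5 − 4 = 1, and the invariant factors of ∂_1 are all 1, so H_0 ≅ Z.
  H_1: rank ker ∂_1 − rank ∂_2 = (10 − 4) − 5 = 1, and the invariant factors of ∂_2 are all 1, so H_1 ≅ Z.
  H_2: rank ker ∂_2 − rank ∂_3 = (5 − 5) − 0 = 0, and there is no ∂_3, so H_2 ≅ 0.

As a check, the Euler characteristic is 5 − 10 + 5 = 0, which agrees with 1 − 1 + 0 = 0.
(K is a triangulation of the Möbius band.)

H_0 ≅ Z,  H_1 ≅ Z,  H_2 = 0.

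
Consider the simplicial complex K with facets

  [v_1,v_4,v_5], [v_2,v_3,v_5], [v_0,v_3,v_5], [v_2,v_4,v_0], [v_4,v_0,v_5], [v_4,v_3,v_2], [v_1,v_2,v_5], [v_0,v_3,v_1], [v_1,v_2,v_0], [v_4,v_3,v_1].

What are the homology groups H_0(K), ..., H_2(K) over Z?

H_0 ≅ Z,  H_1 ≅ Z/2Z,  H_2 = 0.

We work with the vertex ordering v_0 < v_1 < v_2 < v_3 < v_4 < v_5. The simplices of K, each written with vertices in increasing order, are:

  0-simplices (6): [v_0], [v_1], [v_2], [v_3], [v_4], [v_5]
  1-simplices (15): (15 of them)
  2-simplices (10): [v_0,v_1,v_2], [v_0,v_1,v_3], [v_0,v_2,v_4], [v_0,v_3,v_5], [v_0,v_4,v_5], [v_1,v_2,v_5], [v_1,v_3,v_4], [v_1,v_4,v_5], [v_2,v_3,v_4], [v_2,v_3,v_5]

Hence C_0 ≅ Z^6, C_1 ≅ Z^15, C_2 ≅ Z^10.

The boundary map ∂_1: C_1 → C_0 is given by ∂[p,q] = [q] − [p].
As a 6×15 matrix over Z this has rank 5, with invariant factors (1,1,1,1,1).

∂_2: C_2 → C_1 maps a triangle to the signed sum of its edges. For instance
  ∂[v_0,v_3,v_5] = [v_3,v_5] − [v_0,v_5] + [v_0,v_3],
  ∂[v_1,v_4,v_5] = [v_4,v_5] − [v_1,v_5] + [v_1,v_4].
The resulting 15×10 matrix has rank 10, and its Smith normal form has invariant factors (1,1,1,1,1,1,1,1,1,2).

Now H_k = ker ∂_k / im ∂_{k+1}, so:

  H_0: rank C_0 − rank ∂_1 = 6 − 5 = 1, and the invariant factors of ∂_1 are all 1, so H_0 = Z.
  H_1: rank ker ∂_1 − rank ∂_2 = (15 − 5) − 10 = 0, and ∂_2 has invariant factor 2 > 1, so H_1 = Z/2Z.
  H_2: rank ker ∂_2 − rank ∂_3 = (10 − 10) − 0 = 0, and there is no ∂_3, so H_2 = 0.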